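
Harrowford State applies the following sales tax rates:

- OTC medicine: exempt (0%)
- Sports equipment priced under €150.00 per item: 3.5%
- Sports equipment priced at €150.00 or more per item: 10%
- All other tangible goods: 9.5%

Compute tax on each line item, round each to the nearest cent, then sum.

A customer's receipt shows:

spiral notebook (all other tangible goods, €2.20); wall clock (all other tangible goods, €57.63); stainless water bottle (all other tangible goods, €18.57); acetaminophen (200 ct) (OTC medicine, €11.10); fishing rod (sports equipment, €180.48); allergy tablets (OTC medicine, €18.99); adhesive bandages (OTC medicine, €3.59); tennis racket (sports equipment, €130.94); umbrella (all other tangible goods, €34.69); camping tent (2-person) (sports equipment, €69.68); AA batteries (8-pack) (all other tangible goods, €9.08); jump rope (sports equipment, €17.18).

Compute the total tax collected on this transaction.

Spiral notebook €2.20: all other tangible goods → 9.5% → €0.21
Wall clock €57.63: all other tangible goods → 9.5% → €5.47
Stainless water bottle €18.57: all other tangible goods → 9.5% → €1.76
Acetaminophen (200 ct) €11.10: OTC medicine → 0% → €0.00
Fishing rod €180.48: sports equipment, €150.00 or more → 10% → €18.05
Allergy tablets €18.99: OTC medicine → 0% → €0.00
Adhesive bandages €3.59: OTC medicine → 0% → €0.00
Tennis racket €130.94: sports equipment, under €150.00 → 3.5% → €4.58
Umbrella €34.69: all other tangible goods → 9.5% → €3.30
Camping tent (2-person) €69.68: sports equipment, under €150.00 → 3.5% → €2.44
AA batteries (8-pack) €9.08: all other tangible goods → 9.5% → €0.86
Jump rope €17.18: sports equipment, under €150.00 → 3.5% → €0.60
Total tax = €0.21 + €5.47 + €1.76 + €18.05 + €4.58 + €3.30 + €2.44 + €0.86 + €0.60 = €37.27

€37.27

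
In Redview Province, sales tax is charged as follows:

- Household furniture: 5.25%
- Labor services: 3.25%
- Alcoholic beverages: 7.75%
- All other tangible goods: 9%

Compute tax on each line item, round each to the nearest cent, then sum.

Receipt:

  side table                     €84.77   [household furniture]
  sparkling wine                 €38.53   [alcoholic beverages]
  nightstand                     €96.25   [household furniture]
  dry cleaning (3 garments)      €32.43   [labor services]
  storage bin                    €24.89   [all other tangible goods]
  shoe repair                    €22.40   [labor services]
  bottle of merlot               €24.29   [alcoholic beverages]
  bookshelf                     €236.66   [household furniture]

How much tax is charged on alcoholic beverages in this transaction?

€4.87

Sparkling wine €38.53: alcoholic beverages → 7.75% → €2.99
Bottle of merlot €24.29: alcoholic beverages → 7.75% → €1.88
Tax on alcoholic beverages = €2.99 + €1.88 = €4.87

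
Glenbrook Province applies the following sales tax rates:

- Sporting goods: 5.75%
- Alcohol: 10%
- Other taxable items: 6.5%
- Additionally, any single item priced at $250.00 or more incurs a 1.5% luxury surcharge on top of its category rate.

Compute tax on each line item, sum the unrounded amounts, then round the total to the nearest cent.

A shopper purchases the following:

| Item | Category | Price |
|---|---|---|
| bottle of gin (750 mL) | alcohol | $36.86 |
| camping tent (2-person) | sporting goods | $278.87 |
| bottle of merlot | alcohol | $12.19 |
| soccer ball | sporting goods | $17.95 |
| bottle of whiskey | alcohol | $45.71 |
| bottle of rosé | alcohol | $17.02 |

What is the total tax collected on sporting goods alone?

Camping tent (2-person) $278.87: sporting goods → 5.75% + 1.5% surcharge = 7.25% → $20.218075
Soccer ball $17.95: sporting goods → 5.75% → $1.032125
Tax on sporting goods: unrounded sum = $21.2502 → $21.25

$21.25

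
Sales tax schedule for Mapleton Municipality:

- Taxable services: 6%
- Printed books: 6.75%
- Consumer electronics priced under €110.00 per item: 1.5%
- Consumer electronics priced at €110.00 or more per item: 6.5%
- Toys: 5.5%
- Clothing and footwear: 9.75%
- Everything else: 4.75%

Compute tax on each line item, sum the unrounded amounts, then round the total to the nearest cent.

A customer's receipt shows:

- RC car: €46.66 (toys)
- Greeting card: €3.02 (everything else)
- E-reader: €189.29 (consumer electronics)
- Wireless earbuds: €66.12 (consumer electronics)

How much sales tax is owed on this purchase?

€16.01

RC car €46.66: toys → 5.5% → €2.5663
Greeting card €3.02: everything else → 4.75% → €0.14345
E-reader €189.29: consumer electronics, €110.00 or more → 6.5% → €12.30385
Wireless earbuds €66.12: consumer electronics, under €110.00 → 1.5% → €0.9918
Unrounded tax sum = €16.0054 → €16.01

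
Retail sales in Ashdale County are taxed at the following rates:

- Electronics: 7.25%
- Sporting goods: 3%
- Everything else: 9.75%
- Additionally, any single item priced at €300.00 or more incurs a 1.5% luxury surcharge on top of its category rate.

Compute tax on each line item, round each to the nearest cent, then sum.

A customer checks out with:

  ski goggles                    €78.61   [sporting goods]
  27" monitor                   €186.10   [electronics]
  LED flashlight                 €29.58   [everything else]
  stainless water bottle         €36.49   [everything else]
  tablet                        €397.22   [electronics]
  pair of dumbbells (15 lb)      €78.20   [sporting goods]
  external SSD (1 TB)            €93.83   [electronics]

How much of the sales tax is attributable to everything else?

€6.44

LED flashlight €29.58: everything else → 9.75% → €2.88
Stainless water bottle €36.49: everything else → 9.75% → €3.56
Tax on everything else = €2.88 + €3.56 = €6.44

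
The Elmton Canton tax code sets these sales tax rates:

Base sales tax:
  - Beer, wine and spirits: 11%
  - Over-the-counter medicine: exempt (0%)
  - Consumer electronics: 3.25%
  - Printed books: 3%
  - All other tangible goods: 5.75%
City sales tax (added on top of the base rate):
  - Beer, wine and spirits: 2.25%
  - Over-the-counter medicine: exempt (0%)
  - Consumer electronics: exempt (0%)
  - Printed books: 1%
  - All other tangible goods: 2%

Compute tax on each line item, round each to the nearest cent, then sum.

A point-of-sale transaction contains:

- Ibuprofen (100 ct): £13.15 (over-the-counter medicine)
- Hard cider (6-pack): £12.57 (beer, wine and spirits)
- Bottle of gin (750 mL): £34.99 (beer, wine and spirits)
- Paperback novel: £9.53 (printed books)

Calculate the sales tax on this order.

£6.69

Ibuprofen (100 ct) £13.15: over-the-counter medicine → 0% + 0% city = 0% → £0.00
Hard cider (6-pack) £12.57: beer, wine and spirits → 11% + 2.25% city = 13.25% → £1.67
Bottle of gin (750 mL) £34.99: beer, wine and spirits → 11% + 2.25% city = 13.25% → £4.64
Paperback novel £9.53: printed books → 3% + 1% city = 4% → £0.38
Total tax = £1.67 + £4.64 + £0.38 = £6.69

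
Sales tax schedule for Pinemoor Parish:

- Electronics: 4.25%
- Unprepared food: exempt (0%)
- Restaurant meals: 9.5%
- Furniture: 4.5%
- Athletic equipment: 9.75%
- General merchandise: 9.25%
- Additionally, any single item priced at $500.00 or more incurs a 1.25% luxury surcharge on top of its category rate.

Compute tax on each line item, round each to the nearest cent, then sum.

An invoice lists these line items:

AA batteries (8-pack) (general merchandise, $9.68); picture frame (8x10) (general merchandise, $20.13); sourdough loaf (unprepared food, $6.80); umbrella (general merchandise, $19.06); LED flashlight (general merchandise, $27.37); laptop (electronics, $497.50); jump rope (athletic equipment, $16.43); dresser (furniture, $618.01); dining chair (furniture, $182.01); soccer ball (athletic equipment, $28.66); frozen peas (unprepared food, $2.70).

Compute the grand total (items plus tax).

$1504.66

AA batteries (8-pack) $9.68: general merchandise → 9.25% → $0.90
Picture frame (8x10) $20.13: general merchandise → 9.25% → $1.86
Sourdough loaf $6.80: unprepared food → 0% → $0.00
Umbrella $19.06: general merchandise → 9.25% → $1.76
LED flashlight $27.37: general merchandise → 9.25% → $2.53
Laptop $497.50: electronics → 4.25% → $21.14
Jump rope $16.43: athletic equipment → 9.75% → $1.60
Dresser $618.01: furniture → 4.5% + 1.25% surcharge = 5.75% → $35.54
Dining chair $182.01: furniture → 4.5% → $8.19
Soccer ball $28.66: athletic equipment → 9.75% → $2.79
Frozen peas $2.70: unprepared food → 0% → $0.00
Subtotal = $1428.35; tax = $76.31; total due = $1504.66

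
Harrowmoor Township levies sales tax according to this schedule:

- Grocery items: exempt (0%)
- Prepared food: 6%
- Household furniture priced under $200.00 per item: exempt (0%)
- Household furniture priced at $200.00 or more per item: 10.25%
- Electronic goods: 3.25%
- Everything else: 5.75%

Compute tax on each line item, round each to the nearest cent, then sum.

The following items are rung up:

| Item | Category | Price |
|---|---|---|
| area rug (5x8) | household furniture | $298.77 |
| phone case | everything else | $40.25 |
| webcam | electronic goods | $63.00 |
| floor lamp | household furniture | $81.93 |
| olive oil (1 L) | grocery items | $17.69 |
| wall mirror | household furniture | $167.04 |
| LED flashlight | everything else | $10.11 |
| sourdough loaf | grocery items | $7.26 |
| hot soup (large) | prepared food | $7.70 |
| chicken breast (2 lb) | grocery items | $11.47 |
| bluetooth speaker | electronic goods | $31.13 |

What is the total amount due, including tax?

Area rug (5x8) $298.77: household furniture, $200.00 or more → 10.25% → $30.62
Phone case $40.25: everything else → 5.75% → $2.31
Webcam $63.00: electronic goods → 3.25% → $2.05
Floor lamp $81.93: household furniture, under $200.00 → 0% → $0.00
Olive oil (1 L) $17.69: grocery items → 0% → $0.00
Wall mirror $167.04: household furniture, under $200.00 → 0% → $0.00
LED flashlight $10.11: everything else → 5.75% → $0.58
Sourdough loaf $7.26: grocery items → 0% → $0.00
Hot soup (large) $7.70: prepared food → 6% → $0.46
Chicken breast (2 lb) $11.47: grocery items → 0% → $0.00
Bluetooth speaker $31.13: electronic goods → 3.25% → $1.01
Subtotal = $736.35; tax = $37.03; total due = $773.38

$773.38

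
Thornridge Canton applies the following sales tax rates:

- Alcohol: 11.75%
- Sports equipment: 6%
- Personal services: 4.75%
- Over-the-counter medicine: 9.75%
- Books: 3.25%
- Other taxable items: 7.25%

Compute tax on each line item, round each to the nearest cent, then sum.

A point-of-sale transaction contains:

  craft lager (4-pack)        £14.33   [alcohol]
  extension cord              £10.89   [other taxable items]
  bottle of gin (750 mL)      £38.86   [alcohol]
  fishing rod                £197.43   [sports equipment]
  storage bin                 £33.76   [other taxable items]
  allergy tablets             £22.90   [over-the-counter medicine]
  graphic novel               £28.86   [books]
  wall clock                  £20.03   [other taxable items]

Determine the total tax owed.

£25.96

Craft lager (4-pack) £14.33: alcohol → 11.75% → £1.68
Extension cord £10.89: other taxable items → 7.25% → £0.79
Bottle of gin (750 mL) £38.86: alcohol → 11.75% → £4.57
Fishing rod £197.43: sports equipment → 6% → £11.85
Storage bin £33.76: other taxable items → 7.25% → £2.45
Allergy tablets £22.90: over-the-counter medicine → 9.75% → £2.23
Graphic novel £28.86: books → 3.25% → £0.94
Wall clock £20.03: other taxable items → 7.25% → £1.45
Total tax = £1.68 + £0.79 + £4.57 + £11.85 + £2.45 + £2.23 + £0.94 + £1.45 = £25.96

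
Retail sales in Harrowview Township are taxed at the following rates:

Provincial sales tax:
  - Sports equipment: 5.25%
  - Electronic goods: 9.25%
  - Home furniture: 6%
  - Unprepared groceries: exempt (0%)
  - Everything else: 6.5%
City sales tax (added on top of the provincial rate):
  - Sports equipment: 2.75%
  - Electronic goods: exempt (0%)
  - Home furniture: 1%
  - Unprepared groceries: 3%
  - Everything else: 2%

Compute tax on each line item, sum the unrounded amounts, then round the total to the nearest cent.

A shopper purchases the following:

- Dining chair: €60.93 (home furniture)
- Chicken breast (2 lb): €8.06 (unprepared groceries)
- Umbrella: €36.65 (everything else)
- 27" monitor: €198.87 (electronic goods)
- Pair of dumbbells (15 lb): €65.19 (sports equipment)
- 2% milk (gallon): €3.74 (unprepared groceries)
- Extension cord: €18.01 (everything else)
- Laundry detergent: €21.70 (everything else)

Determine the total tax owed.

€34.72

Dining chair €60.93: home furniture → 6% + 1% city = 7% → €4.2651
Chicken breast (2 lb) €8.06: unprepared groceries → 0% + 3% city = 3% → €0.2418
Umbrella €36.65: everything else → 6.5% + 2% city = 8.5% → €3.11525
27" monitor €198.87: electronic goods → 9.25% + 0% city = 9.25% → €18.395475
Pair of dumbbells (15 lb) €65.19: sports equipment → 5.25% + 2.75% city = 8% → €5.2152
2% milk (gallon) €3.74: unprepared groceries → 0% + 3% city = 3% → €0.1122
Extension cord €18.01: everything else → 6.5% + 2% city = 8.5% → €1.53085
Laundry detergent €21.70: everything else → 6.5% + 2% city = 8.5% → €1.8445
Unrounded tax sum = €34.720375 → €34.72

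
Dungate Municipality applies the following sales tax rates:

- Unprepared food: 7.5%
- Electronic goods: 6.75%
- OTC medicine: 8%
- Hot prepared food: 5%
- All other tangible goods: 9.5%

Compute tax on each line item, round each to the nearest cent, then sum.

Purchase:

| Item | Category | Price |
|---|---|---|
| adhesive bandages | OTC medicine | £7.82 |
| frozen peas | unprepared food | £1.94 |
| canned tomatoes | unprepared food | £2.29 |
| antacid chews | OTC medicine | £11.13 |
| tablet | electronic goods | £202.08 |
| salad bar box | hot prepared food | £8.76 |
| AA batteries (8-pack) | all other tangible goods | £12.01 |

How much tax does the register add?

Adhesive bandages £7.82: OTC medicine → 8% → £0.63
Frozen peas £1.94: unprepared food → 7.5% → £0.15
Canned tomatoes £2.29: unprepared food → 7.5% → £0.17
Antacid chews £11.13: OTC medicine → 8% → £0.89
Tablet £202.08: electronic goods → 6.75% → £13.64
Salad bar box £8.76: hot prepared food → 5% → £0.44
AA batteries (8-pack) £12.01: all other tangible goods → 9.5% → £1.14
Total tax = £0.63 + £0.15 + £0.17 + £0.89 + £13.64 + £0.44 + £1.14 = £17.06

£17.06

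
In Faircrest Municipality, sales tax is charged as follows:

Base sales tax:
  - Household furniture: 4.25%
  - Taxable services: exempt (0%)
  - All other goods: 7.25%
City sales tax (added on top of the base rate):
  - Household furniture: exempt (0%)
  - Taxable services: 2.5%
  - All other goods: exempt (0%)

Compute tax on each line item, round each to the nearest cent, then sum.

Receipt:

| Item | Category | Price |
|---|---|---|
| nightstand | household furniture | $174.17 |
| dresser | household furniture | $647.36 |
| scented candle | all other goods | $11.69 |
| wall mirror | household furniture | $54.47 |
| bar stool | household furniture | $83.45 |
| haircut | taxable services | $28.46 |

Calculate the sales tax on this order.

$42.33

Nightstand $174.17: household furniture → 4.25% + 0% city = 4.25% → $7.40
Dresser $647.36: household furniture → 4.25% + 0% city = 4.25% → $27.51
Scented candle $11.69: all other goods → 7.25% + 0% city = 7.25% → $0.85
Wall mirror $54.47: household furniture → 4.25% + 0% city = 4.25% → $2.31
Bar stool $83.45: household furniture → 4.25% + 0% city = 4.25% → $3.55
Haircut $28.46: taxable services → 0% + 2.5% city = 2.5% → $0.71
Total tax = $7.40 + $27.51 + $0.85 + $2.31 + $3.55 + $0.71 = $42.33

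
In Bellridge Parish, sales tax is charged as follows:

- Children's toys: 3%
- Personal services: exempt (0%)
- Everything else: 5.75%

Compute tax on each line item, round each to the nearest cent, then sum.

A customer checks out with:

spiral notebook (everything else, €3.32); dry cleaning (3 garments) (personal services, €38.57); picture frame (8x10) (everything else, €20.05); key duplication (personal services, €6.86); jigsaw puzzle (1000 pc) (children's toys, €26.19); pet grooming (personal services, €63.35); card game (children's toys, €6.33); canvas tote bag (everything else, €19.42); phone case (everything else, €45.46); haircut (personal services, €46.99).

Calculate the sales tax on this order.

€6.05

Spiral notebook €3.32: everything else → 5.75% → €0.19
Dry cleaning (3 garments) €38.57: personal services → 0% → €0.00
Picture frame (8x10) €20.05: everything else → 5.75% → €1.15
Key duplication €6.86: personal services → 0% → €0.00
Jigsaw puzzle (1000 pc) €26.19: children's toys → 3% → €0.79
Pet grooming €63.35: personal services → 0% → €0.00
Card game €6.33: children's toys → 3% → €0.19
Canvas tote bag €19.42: everything else → 5.75% → €1.12
Phone case €45.46: everything else → 5.75% → €2.61
Haircut €46.99: personal services → 0% → €0.00
Total tax = €0.19 + €1.15 + €0.79 + €0.19 + €1.12 + €2.61 = €6.05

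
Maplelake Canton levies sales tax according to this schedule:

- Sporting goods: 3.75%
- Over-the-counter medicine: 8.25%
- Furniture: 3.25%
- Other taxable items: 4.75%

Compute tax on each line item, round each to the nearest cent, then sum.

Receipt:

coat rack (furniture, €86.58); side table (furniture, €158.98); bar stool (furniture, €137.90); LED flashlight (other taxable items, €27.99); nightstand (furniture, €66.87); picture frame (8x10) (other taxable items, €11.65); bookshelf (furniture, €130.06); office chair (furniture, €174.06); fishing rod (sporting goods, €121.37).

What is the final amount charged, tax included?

€946.41

Coat rack €86.58: furniture → 3.25% → €2.81
Side table €158.98: furniture → 3.25% → €5.17
Bar stool €137.90: furniture → 3.25% → €4.48
LED flashlight €27.99: other taxable items → 4.75% → €1.33
Nightstand €66.87: furniture → 3.25% → €2.17
Picture frame (8x10) €11.65: other taxable items → 4.75% → €0.55
Bookshelf €130.06: furniture → 3.25% → €4.23
Office chair €174.06: furniture → 3.25% → €5.66
Fishing rod €121.37: sporting goods → 3.75% → €4.55
Subtotal = €915.46; tax = €30.95; total due = €946.41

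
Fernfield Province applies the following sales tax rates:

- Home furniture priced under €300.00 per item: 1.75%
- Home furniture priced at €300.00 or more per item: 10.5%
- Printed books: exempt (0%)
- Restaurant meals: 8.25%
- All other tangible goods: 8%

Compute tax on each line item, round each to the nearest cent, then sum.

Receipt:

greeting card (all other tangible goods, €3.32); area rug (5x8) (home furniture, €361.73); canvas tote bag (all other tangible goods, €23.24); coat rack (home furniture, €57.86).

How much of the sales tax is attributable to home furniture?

€38.99

Area rug (5x8) €361.73: home furniture, €300.00 or more → 10.5% → €37.98
Coat rack €57.86: home furniture, under €300.00 → 1.75% → €1.01
Tax on home furniture = €37.98 + €1.01 = €38.99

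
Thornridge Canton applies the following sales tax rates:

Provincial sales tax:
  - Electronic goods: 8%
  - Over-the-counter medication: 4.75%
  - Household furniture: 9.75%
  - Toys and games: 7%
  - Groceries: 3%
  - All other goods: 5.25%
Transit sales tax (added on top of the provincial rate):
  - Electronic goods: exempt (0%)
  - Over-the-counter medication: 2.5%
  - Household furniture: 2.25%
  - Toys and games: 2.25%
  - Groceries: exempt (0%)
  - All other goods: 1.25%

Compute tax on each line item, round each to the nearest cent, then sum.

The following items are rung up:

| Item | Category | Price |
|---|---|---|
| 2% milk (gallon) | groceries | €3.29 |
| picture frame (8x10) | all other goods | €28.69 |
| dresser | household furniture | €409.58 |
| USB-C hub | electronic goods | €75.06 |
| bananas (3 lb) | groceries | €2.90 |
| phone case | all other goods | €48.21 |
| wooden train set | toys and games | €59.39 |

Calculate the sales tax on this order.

€65.82

2% milk (gallon) €3.29: groceries → 3% + 0% transit = 3% → €0.10
Picture frame (8x10) €28.69: all other goods → 5.25% + 1.25% transit = 6.5% → €1.86
Dresser €409.58: household furniture → 9.75% + 2.25% transit = 12% → €49.15
USB-C hub €75.06: electronic goods → 8% + 0% transit = 8% → €6.00
Bananas (3 lb) €2.90: groceries → 3% + 0% transit = 3% → €0.09
Phone case €48.21: all other goods → 5.25% + 1.25% transit = 6.5% → €3.13
Wooden train set €59.39: toys and games → 7% + 2.25% transit = 9.25% → €5.49
Total tax = €0.10 + €1.86 + €49.15 + €6.00 + €0.09 + €3.13 + €5.49 = €65.82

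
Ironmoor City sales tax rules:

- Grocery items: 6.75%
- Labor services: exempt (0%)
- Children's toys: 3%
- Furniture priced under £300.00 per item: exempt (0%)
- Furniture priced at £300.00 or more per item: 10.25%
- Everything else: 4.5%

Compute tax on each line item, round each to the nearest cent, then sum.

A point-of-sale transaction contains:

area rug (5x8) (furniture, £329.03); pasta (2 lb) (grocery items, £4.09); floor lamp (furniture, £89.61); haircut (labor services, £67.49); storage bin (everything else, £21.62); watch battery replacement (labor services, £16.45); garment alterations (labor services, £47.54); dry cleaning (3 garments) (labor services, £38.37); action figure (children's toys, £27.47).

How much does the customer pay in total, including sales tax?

£677.47

Area rug (5x8) £329.03: furniture, £300.00 or more → 10.25% → £33.73
Pasta (2 lb) £4.09: grocery items → 6.75% → £0.28
Floor lamp £89.61: furniture, under £300.00 → 0% → £0.00
Haircut £67.49: labor services → 0% → £0.00
Storage bin £21.62: everything else → 4.5% → £0.97
Watch battery replacement £16.45: labor services → 0% → £0.00
Garment alterations £47.54: labor services → 0% → £0.00
Dry cleaning (3 garments) £38.37: labor services → 0% → £0.00
Action figure £27.47: children's toys → 3% → £0.82
Subtotal = £641.67; tax = £35.80; total due = £677.47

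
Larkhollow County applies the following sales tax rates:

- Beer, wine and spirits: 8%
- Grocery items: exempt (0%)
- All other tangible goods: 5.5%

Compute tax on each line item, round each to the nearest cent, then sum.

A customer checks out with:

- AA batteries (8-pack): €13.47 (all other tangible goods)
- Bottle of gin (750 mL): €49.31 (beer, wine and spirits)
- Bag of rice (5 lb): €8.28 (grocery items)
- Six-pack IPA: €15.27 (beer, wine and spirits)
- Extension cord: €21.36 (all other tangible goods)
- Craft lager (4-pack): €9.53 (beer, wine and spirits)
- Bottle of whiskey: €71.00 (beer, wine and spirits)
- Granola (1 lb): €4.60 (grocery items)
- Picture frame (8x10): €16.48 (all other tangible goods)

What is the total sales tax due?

AA batteries (8-pack) €13.47: all other tangible goods → 5.5% → €0.74
Bottle of gin (750 mL) €49.31: beer, wine and spirits → 8% → €3.94
Bag of rice (5 lb) €8.28: grocery items → 0% → €0.00
Six-pack IPA €15.27: beer, wine and spirits → 8% → €1.22
Extension cord €21.36: all other tangible goods → 5.5% → €1.17
Craft lager (4-pack) €9.53: beer, wine and spirits → 8% → €0.76
Bottle of whiskey €71.00: beer, wine and spirits → 8% → €5.68
Granola (1 lb) €4.60: grocery items → 0% → €0.00
Picture frame (8x10) €16.48: all other tangible goods → 5.5% → €0.91
Total tax = €0.74 + €3.94 + €1.22 + €1.17 + €0.76 + €5.68 + €0.91 = €14.42

€14.42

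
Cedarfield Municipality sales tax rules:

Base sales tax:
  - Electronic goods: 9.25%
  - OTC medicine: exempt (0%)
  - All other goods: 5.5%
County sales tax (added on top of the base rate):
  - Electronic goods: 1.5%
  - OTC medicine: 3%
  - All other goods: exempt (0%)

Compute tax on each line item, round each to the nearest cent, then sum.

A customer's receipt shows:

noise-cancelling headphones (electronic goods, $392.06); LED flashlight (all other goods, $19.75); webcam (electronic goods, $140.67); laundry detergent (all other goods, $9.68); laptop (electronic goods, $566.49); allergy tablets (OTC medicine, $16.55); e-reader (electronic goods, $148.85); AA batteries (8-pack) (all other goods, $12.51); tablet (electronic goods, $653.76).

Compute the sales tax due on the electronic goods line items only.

Noise-cancelling headphones $392.06: electronic goods → 9.25% + 1.5% county = 10.75% → $42.15
Webcam $140.67: electronic goods → 9.25% + 1.5% county = 10.75% → $15.12
Laptop $566.49: electronic goods → 9.25% + 1.5% county = 10.75% → $60.90
E-reader $148.85: electronic goods → 9.25% + 1.5% county = 10.75% → $16.00
Tablet $653.76: electronic goods → 9.25% + 1.5% county = 10.75% → $70.28
Tax on electronic goods = $42.15 + $15.12 + $60.90 + $16.00 + $70.28 = $204.45

$204.45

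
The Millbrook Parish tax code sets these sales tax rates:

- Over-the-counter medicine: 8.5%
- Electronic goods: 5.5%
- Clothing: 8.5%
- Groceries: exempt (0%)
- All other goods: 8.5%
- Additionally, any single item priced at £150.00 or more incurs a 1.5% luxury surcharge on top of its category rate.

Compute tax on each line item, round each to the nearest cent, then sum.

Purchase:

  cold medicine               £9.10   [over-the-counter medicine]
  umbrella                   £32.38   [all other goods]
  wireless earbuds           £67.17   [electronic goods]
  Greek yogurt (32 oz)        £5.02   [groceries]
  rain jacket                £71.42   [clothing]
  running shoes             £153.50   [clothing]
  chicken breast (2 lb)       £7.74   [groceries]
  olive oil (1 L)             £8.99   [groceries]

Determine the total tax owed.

Cold medicine £9.10: over-the-counter medicine → 8.5% → £0.77
Umbrella £32.38: all other goods → 8.5% → £2.75
Wireless earbuds £67.17: electronic goods → 5.5% → £3.69
Greek yogurt (32 oz) £5.02: groceries → 0% → £0.00
Rain jacket £71.42: clothing → 8.5% → £6.07
Running shoes £153.50: clothing → 8.5% + 1.5% surcharge = 10% → £15.35
Chicken breast (2 lb) £7.74: groceries → 0% → £0.00
Olive oil (1 L) £8.99: groceries → 0% → £0.00
Total tax = £0.77 + £2.75 + £3.69 + £6.07 + £15.35 = £28.63

£28.63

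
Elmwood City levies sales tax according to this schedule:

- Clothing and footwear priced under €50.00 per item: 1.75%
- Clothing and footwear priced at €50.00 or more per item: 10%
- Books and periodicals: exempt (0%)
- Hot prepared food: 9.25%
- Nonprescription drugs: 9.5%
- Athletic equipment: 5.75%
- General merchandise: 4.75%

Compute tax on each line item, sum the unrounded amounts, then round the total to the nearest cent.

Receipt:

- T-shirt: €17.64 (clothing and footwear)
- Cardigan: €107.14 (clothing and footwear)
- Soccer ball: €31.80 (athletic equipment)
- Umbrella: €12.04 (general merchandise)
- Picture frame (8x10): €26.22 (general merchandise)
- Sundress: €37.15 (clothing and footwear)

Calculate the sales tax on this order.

€15.32

T-shirt €17.64: clothing and footwear, under €50.00 → 1.75% → €0.3087
Cardigan €107.14: clothing and footwear, €50.00 or more → 10% → €10.714
Soccer ball €31.80: athletic equipment → 5.75% → €1.8285
Umbrella €12.04: general merchandise → 4.75% → €0.5719
Picture frame (8x10) €26.22: general merchandise → 4.75% → €1.24545
Sundress €37.15: clothing and footwear, under €50.00 → 1.75% → €0.650125
Unrounded tax sum = €15.318675 → €15.32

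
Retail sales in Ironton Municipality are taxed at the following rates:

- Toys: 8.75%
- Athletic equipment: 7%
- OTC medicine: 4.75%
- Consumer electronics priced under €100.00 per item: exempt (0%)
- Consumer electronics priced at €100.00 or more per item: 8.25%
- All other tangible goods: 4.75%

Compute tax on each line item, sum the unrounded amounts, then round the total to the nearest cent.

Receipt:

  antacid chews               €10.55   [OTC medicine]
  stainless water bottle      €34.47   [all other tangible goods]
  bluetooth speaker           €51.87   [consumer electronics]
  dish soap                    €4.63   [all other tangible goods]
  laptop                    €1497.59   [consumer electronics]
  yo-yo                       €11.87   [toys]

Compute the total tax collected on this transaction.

Antacid chews €10.55: OTC medicine → 4.75% → €0.501125
Stainless water bottle €34.47: all other tangible goods → 4.75% → €1.637325
Bluetooth speaker €51.87: consumer electronics, under €100.00 → 0% → €0.00
Dish soap €4.63: all other tangible goods → 4.75% → €0.219925
Laptop €1497.59: consumer electronics, €100.00 or more → 8.25% → €123.551175
Yo-yo €11.87: toys → 8.75% → €1.038625
Unrounded tax sum = €126.948175 → €126.95

€126.95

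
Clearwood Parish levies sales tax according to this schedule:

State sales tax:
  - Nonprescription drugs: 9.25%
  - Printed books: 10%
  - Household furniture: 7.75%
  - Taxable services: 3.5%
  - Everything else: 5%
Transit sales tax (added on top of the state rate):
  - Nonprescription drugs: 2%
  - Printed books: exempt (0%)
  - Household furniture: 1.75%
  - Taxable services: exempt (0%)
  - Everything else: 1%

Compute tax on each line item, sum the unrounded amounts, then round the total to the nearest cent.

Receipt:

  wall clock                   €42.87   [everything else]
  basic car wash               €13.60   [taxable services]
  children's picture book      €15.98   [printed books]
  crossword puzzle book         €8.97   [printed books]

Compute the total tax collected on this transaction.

Wall clock €42.87: everything else → 5% + 1% transit = 6% → €2.5722
Basic car wash €13.60: taxable services → 3.5% + 0% transit = 3.5% → €0.476
Children's picture book €15.98: printed books → 10% + 0% transit = 10% → €1.598
Crossword puzzle book €8.97: printed books → 10% + 0% transit = 10% → €0.897
Unrounded tax sum = €5.5432 → €5.54

€5.54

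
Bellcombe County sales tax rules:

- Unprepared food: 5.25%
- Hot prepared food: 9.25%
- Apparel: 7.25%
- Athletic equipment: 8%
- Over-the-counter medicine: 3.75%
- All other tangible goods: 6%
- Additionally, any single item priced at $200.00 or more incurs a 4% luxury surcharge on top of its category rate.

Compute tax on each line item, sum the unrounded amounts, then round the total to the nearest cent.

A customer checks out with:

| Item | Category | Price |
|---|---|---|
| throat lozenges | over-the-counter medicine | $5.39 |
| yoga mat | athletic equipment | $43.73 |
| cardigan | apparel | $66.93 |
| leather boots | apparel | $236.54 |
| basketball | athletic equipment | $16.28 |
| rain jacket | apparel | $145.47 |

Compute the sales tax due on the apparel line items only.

Cardigan $66.93: apparel → 7.25% → $4.852425
Leather boots $236.54: apparel → 7.25% + 4% surcharge = 11.25% → $26.61075
Rain jacket $145.47: apparel → 7.25% → $10.546575
Tax on apparel: unrounded sum = $42.00975 → $42.01

$42.01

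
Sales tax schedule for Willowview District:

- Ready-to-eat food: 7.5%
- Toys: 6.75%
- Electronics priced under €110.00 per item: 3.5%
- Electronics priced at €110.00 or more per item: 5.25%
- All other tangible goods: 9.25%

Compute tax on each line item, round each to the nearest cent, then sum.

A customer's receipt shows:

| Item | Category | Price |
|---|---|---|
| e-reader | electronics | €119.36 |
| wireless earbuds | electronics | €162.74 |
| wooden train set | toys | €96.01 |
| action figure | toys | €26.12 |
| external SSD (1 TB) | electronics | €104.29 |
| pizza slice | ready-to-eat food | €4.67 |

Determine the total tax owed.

E-reader €119.36: electronics, €110.00 or more → 5.25% → €6.27
Wireless earbuds €162.74: electronics, €110.00 or more → 5.25% → €8.54
Wooden train set €96.01: toys → 6.75% → €6.48
Action figure €26.12: toys → 6.75% → €1.76
External SSD (1 TB) €104.29: electronics, under €110.00 → 3.5% → €3.65
Pizza slice €4.67: ready-to-eat food → 7.5% → €0.35
Total tax = €6.27 + €8.54 + €6.48 + €1.76 + €3.65 + €0.35 = €27.05

€27.05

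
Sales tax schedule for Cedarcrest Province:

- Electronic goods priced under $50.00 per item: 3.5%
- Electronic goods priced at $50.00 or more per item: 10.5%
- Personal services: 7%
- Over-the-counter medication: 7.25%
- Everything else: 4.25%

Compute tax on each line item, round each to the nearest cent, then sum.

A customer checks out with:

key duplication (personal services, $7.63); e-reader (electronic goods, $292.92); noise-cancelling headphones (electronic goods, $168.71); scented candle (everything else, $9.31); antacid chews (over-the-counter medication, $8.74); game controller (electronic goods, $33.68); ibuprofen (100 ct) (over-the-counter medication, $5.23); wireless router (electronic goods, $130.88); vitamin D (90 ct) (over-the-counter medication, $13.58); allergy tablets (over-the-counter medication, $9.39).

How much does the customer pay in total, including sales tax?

$747.06

Key duplication $7.63: personal services → 7% → $0.53
E-reader $292.92: electronic goods, $50.00 or more → 10.5% → $30.76
Noise-cancelling headphones $168.71: electronic goods, $50.00 or more → 10.5% → $17.71
Scented candle $9.31: everything else → 4.25% → $0.40
Antacid chews $8.74: over-the-counter medication → 7.25% → $0.63
Game controller $33.68: electronic goods, under $50.00 → 3.5% → $1.18
Ibuprofen (100 ct) $5.23: over-the-counter medication → 7.25% → $0.38
Wireless router $130.88: electronic goods, $50.00 or more → 10.5% → $13.74
Vitamin D (90 ct) $13.58: over-the-counter medication → 7.25% → $0.98
Allergy tablets $9.39: over-the-counter medication → 7.25% → $0.68
Subtotal = $680.07; tax = $66.99; total due = $747.06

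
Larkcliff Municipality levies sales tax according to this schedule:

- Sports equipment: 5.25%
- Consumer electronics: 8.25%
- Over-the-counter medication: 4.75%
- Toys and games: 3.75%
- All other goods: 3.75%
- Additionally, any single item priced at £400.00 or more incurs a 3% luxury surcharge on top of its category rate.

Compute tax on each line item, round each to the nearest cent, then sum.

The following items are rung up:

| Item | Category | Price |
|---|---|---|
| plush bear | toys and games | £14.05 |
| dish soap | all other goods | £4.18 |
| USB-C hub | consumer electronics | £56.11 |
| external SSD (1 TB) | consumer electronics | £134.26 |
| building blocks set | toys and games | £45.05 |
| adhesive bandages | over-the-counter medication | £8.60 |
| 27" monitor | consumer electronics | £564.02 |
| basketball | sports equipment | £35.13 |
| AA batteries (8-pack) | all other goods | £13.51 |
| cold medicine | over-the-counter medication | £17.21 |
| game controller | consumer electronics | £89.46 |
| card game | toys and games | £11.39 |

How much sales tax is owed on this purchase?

Plush bear £14.05: toys and games → 3.75% → £0.53
Dish soap £4.18: all other goods → 3.75% → £0.16
USB-C hub £56.11: consumer electronics → 8.25% → £4.63
External SSD (1 TB) £134.26: consumer electronics → 8.25% → £11.08
Building blocks set £45.05: toys and games → 3.75% → £1.69
Adhesive bandages £8.60: over-the-counter medication → 4.75% → £0.41
27" monitor £564.02: consumer electronics → 8.25% + 3% surcharge = 11.25% → £63.45
Basketball £35.13: sports equipment → 5.25% → £1.84
AA batteries (8-pack) £13.51: all other goods → 3.75% → £0.51
Cold medicine £17.21: over-the-counter medication → 4.75% → £0.82
Game controller £89.46: consumer electronics → 8.25% → £7.38
Card game £11.39: toys and games → 3.75% → £0.43
Total tax = £0.53 + £0.16 + £4.63 + £11.08 + £1.69 + £0.41 + £63.45 + £1.84 + £0.51 + £0.82 + £7.38 + £0.43 = £92.93

£92.93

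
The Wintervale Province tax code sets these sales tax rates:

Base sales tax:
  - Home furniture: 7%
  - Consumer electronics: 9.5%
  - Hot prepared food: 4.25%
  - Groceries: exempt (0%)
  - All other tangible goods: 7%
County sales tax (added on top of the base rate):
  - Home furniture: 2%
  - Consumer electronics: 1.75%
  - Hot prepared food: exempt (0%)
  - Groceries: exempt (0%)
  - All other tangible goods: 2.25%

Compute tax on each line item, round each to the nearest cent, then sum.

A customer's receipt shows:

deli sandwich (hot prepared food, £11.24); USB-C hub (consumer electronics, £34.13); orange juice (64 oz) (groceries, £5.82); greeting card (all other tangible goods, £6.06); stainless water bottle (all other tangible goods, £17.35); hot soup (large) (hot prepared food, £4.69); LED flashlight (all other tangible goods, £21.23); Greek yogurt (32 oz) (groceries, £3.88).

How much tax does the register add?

Deli sandwich £11.24: hot prepared food → 4.25% + 0% county = 4.25% → £0.48
USB-C hub £34.13: consumer electronics → 9.5% + 1.75% county = 11.25% → £3.84
Orange juice (64 oz) £5.82: groceries → 0% + 0% county = 0% → £0.00
Greeting card £6.06: all other tangible goods → 7% + 2.25% county = 9.25% → £0.56
Stainless water bottle £17.35: all other tangible goods → 7% + 2.25% county = 9.25% → £1.60
Hot soup (large) £4.69: hot prepared food → 4.25% + 0% county = 4.25% → £0.20
LED flashlight £21.23: all other tangible goods → 7% + 2.25% county = 9.25% → £1.96
Greek yogurt (32 oz) £3.88: groceries → 0% + 0% county = 0% → £0.00
Total tax = £0.48 + £3.84 + £0.56 + £1.60 + £0.20 + £1.96 = £8.64

£8.64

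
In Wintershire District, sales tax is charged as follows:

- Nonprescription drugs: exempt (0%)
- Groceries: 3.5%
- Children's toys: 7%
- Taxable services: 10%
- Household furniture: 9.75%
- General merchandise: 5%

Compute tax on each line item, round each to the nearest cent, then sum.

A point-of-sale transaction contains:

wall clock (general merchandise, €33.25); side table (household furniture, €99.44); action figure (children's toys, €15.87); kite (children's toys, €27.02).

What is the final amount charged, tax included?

€189.94

Wall clock €33.25: general merchandise → 5% → €1.66
Side table €99.44: household furniture → 9.75% → €9.70
Action figure €15.87: children's toys → 7% → €1.11
Kite €27.02: children's toys → 7% → €1.89
Subtotal = €175.58; tax = €14.36; total due = €189.94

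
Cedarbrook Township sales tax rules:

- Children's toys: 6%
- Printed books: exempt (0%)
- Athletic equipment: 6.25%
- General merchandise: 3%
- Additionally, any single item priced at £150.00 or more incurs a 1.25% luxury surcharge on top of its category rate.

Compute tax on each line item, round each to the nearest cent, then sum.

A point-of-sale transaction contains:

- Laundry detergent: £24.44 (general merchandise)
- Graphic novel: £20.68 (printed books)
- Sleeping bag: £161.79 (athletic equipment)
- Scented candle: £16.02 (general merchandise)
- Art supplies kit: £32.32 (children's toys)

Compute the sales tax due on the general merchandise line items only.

£1.21

Laundry detergent £24.44: general merchandise → 3% → £0.73
Scented candle £16.02: general merchandise → 3% → £0.48
Tax on general merchandise = £0.73 + £0.48 = £1.21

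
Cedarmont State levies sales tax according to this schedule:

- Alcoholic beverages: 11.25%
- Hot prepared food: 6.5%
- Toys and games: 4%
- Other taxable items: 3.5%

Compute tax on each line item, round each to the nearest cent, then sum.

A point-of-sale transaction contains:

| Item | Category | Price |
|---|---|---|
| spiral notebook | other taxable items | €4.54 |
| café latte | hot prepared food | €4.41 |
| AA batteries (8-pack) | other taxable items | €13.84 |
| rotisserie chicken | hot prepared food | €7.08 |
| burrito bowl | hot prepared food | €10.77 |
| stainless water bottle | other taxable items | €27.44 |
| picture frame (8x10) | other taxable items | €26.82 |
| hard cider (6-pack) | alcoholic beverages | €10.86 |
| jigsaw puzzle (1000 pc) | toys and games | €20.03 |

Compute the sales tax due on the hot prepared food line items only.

Café latte €4.41: hot prepared food → 6.5% → €0.29
Rotisserie chicken €7.08: hot prepared food → 6.5% → €0.46
Burrito bowl €10.77: hot prepared food → 6.5% → €0.70
Tax on hot prepared food = €0.29 + €0.46 + €0.70 = €1.45

€1.45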